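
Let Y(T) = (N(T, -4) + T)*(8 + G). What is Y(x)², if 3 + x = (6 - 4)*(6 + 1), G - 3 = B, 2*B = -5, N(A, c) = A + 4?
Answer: 48841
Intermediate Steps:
N(A, c) = 4 + A
B = -5/2 (B = (½)*(-5) = -5/2 ≈ -2.5000)
G = ½ (G = 3 - 5/2 = ½ ≈ 0.50000)
x = 11 (x = -3 + (6 - 4)*(6 + 1) = -3 + 2*7 = -3 + 14 = 11)
Y(T) = 34 + 17*T (Y(T) = ((4 + T) + T)*(8 + ½) = (4 + 2*T)*(17/2) = 34 + 17*T)
Y(x)² = (34 + 17*11)² = (34 + 187)² = 221² = 48841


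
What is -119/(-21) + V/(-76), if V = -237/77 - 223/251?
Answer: 12600229/2203278 ≈ 5.7189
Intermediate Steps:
V = -76658/19327 (V = -237*1/77 - 223*1/251 = -237/77 - 223/251 = -76658/19327 ≈ -3.9664)
-119/(-21) + V/(-76) = -119/(-21) - 76658/19327/(-76) = -119*(-1/21) - 76658/19327*(-1/76) = 17/3 + 38329/734426 = 12600229/2203278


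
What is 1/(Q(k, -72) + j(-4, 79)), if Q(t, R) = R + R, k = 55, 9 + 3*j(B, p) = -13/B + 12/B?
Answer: -12/1763 ≈ -0.0068066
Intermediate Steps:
j(B, p) = -3 - 1/(3*B) (j(B, p) = -3 + (-13/B + 12/B)/3 = -3 + (-1/B)/3 = -3 - 1/(3*B))
Q(t, R) = 2*R
1/(Q(k, -72) + j(-4, 79)) = 1/(2*(-72) + (-3 - 1/3/(-4))) = 1/(-144 + (-3 - 1/3*(-1/4))) = 1/(-144 + (-3 + 1/12)) = 1/(-144 - 35/12) = 1/(-1763/12) = -12/1763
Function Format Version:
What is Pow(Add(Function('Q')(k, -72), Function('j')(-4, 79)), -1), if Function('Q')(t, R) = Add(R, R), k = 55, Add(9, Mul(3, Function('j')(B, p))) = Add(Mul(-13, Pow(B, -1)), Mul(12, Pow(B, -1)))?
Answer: Rational(-12, 1763) ≈ -0.0068066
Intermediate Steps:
Function('j')(B, p) = Add(-3, Mul(Rational(-1, 3), Pow(B, -1))) (Function('j')(B, p) = Add(-3, Mul(Rational(1, 3), Add(Mul(-13, Pow(B, -1)), Mul(12, Pow(B, -1))))) = Add(-3, Mul(Rational(1, 3), Mul(-1, Pow(B, -1)))) = Add(-3, Mul(Rational(-1, 3), Pow(B, -1))))
Function('Q')(t, R) = Mul(2, R)
Pow(Add(Function('Q')(k, -72), Function('j')(-4, 79)), -1) = Pow(Add(Mul(2, -72), Add(-3, Mul(Rational(-1, 3), Pow(-4, -1)))), -1) = Pow(Add(-144, Add(-3, Mul(Rational(-1, 3), Rational(-1, 4)))), -1) = Pow(Add(-144, Add(-3, Rational(1, 12))), -1) = Pow(Add(-144, Rational(-35, 12)), -1) = Pow(Rational(-1763, 12), -1) = Rational(-12, 1763)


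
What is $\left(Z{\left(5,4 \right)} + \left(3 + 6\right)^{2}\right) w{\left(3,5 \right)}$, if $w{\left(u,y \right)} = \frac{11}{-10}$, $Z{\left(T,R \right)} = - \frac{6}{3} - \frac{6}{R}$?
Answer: $- \frac{341}{4} \approx -85.25$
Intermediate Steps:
$Z{\left(T,R \right)} = -2 - \frac{6}{R}$ ($Z{\left(T,R \right)} = \left(-6\right) \frac{1}{3} - \frac{6}{R} = -2 - \frac{6}{R}$)
$w{\left(u,y \right)} = - \frac{11}{10}$ ($w{\left(u,y \right)} = 11 \left(- \frac{1}{10}\right) = - \frac{11}{10}$)
$\left(Z{\left(5,4 \right)} + \left(3 + 6\right)^{2}\right) w{\left(3,5 \right)} = \left(\left(-2 - \frac{6}{4}\right) + \left(3 + 6\right)^{2}\right) \left(- \frac{11}{10}\right) = \left(\left(-2 - \frac{3}{2}\right) + 9^{2}\right) \left(- \frac{11}{10}\right) = \left(\left(-2 - \frac{3}{2}\right) + 81\right) \left(- \frac{11}{10}\right) = \left(- \frac{7}{2} + 81\right) \left(- \frac{11}{10}\right) = \frac{155}{2} \left(- \frac{11}{10}\right) = - \frac{341}{4}$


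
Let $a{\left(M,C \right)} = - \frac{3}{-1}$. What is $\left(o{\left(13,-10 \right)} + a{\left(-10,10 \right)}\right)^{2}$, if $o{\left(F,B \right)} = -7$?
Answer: $16$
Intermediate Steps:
$a{\left(M,C \right)} = 3$ ($a{\left(M,C \right)} = \left(-3\right) \left(-1\right) = 3$)
$\left(o{\left(13,-10 \right)} + a{\left(-10,10 \right)}\right)^{2} = \left(-7 + 3\right)^{2} = \left(-4\right)^{2} = 16$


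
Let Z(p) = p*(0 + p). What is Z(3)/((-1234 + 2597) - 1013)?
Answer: 9/350 ≈ 0.025714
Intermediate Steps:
Z(p) = p² (Z(p) = p*p = p²)
Z(3)/((-1234 + 2597) - 1013) = 3²/((-1234 + 2597) - 1013) = 9/(1363 - 1013) = 9/350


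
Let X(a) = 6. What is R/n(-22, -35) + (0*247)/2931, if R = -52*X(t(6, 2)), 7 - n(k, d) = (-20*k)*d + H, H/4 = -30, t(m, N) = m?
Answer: -312/15527 ≈ -0.020094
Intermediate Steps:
H = -120 (H = 4*(-30) = -120)
n(k, d) = 127 + 20*d*k (n(k, d) = 7 - ((-20*k)*d - 120) = 7 - (-20*d*k - 120) = 7 - (-120 - 20*d*k) = 7 + (120 + 20*d*k) = 127 + 20*d*k)
R = -312 (R = -52*6 = -312)
R/n(-22, -35) + (0*247)/2931 = -312/(127 + 20*(-35)*(-22)) + (0*247)/2931 = -312/(127 + 15400) + 0*(1/2931) = -312/15527 + 0 = -312/15527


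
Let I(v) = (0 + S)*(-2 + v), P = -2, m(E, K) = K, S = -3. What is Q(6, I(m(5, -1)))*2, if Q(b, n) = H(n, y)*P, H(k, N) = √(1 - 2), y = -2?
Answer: -4*I ≈ -4.0*I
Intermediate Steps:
H(k, N) = I (H(k, N) = √(-1) = I)
I(v) = 6 - 3*v (I(v) = (0 - 3)*(-2 + v) = -3*(-2 + v) = 6 - 3*v)
Q(b, n) = -2*I (Q(b, n) = I*(-2) = -2*I)
Q(6, I(m(5, -1)))*2 = -2*I*2 = -4*I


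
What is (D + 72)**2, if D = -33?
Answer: 1521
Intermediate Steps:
(D + 72)**2 = (-33 + 72)**2 = 39**2 = 1521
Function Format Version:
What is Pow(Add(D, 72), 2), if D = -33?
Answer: 1521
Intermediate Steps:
Pow(Add(D, 72), 2) = Pow(Add(-33, 72), 2) = Pow(39, 2) = 1521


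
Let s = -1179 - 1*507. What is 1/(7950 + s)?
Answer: 1/6264 ≈ 0.00015964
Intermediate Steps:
s = -1686 (s = -1179 - 507 = -1686)
1/(7950 + s) = 1/(7950 - 1686) = 1/6264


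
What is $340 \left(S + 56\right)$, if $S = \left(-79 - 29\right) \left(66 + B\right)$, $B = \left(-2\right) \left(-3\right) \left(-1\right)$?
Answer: $-2184160$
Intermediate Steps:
$B = -6$ ($B = 6 \left(-1\right) = -6$)
$S = -6480$ ($S = \left(-79 - 29\right) \left(66 - 6\right) = \left(-108\right) 60 = -6480$)
$340 \left(S + 56\right) = 340 \left(-6480 + 56\right) = 340 \left(-6424\right) = -2184160$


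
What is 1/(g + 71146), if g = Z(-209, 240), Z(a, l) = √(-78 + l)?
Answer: 35573/2530876577 - 9*√2/5061753154 ≈ 1.4053e-5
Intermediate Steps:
g = 9*√2 (g = √(-78 + 240) = √162 = 9*√2 ≈ 12.728)
1/(g + 71146) = 1/(9*√2 + 71146) = 1/(71146 + 9*√2)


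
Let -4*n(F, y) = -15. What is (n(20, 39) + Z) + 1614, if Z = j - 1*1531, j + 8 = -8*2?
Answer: 251/4 ≈ 62.750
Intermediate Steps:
j = -24 (j = -8 - 8*2 = -8 - 16 = -24)
n(F, y) = 15/4 (n(F, y) = -¼*(-15) = 15/4)
Z = -1555 (Z = -24 - 1*1531 = -24 - 1531 = -1555)
(n(20, 39) + Z) + 1614 = (15/4 - 1555) + 1614 = -6205/4 + 1614 = 251/4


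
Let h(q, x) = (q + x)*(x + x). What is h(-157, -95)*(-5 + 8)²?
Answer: 430920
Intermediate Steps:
h(q, x) = 2*x*(q + x) (h(q, x) = (q + x)*(2*x) = 2*x*(q + x))
h(-157, -95)*(-5 + 8)² = (2*(-95)*(-157 - 95))*(-5 + 8)² = (2*(-95)*(-252))*3² = 47880*9 = 430920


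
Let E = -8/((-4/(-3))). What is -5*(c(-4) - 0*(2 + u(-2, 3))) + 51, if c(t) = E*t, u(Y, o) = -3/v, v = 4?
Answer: -69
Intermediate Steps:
u(Y, o) = -3/4
E = -6 (E = -8/((-4*(-1/3))) = -8/4/3 = -8*3/4 = -6)
c(t) = -6*t
-5*(c(-4) - 0*(2 + u(-2, 3))) + 51 = -5*(-6*(-4) - 0*(2 - 3/4)) + 51 = -5*(24 - 0*5/4) + 51 = -5*(24 - 1*0) + 51 = -5*(24 + 0) + 51 = -5*24 + 51 = -120 + 51 = -69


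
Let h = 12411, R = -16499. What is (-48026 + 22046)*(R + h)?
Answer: 106206240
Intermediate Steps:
(-48026 + 22046)*(R + h) = (-48026 + 22046)*(-16499 + 12411) = -25980*(-4088) = 106206240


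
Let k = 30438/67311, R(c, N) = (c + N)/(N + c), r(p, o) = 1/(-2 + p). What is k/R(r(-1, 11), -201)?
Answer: 3382/7479 ≈ 0.45220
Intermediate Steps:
R(c, N) = 1 (R(c, N) = (N + c)/(N + c) = 1)
k = 3382/7479 (k = 30438*(1/67311) = 3382/7479 ≈ 0.45220)
k/R(r(-1, 11), -201) = (3382/7479)/1 = (3382/7479)*1 = 3382/7479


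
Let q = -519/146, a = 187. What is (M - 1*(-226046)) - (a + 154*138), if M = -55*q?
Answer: 29901167/146 ≈ 2.0480e+5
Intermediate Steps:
q = -519/146 (q = -519*1/146 = -519/146 ≈ -3.5548)
M = 28545/146 (M = -55*(-519/146) = 28545/146 ≈ 195.51)
(M - 1*(-226046)) - (a + 154*138) = (28545/146 - 1*(-226046)) - (187 + 154*138) = (28545/146 + 226046) - (187 + 21252) = 33031261/146 - 1*21439 = 33031261/146 - 21439 = 29901167/146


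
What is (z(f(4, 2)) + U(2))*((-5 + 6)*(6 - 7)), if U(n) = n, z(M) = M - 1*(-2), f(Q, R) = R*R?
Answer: -8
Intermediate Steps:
f(Q, R) = R²
z(M) = 2 + M (z(M) = M + 2 = 2 + M)
(z(f(4, 2)) + U(2))*((-5 + 6)*(6 - 7)) = ((2 + 2²) + 2)*((-5 + 6)*(6 - 7)) = ((2 + 4) + 2)*(1*(-1)) = (6 + 2)*(-1) = 8*(-1) = -8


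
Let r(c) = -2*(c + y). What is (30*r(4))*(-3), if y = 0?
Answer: 720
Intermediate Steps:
r(c) = -2*c (r(c) = -2*(c + 0) = -2*c)
(30*r(4))*(-3) = (30*(-2*4))*(-3) = (30*(-8))*(-3) = -240*(-3) = 720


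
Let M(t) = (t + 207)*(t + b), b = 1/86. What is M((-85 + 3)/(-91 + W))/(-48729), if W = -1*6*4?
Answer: -57066043/18473976050 ≈ -0.0030890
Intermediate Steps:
b = 1/86 ≈ 0.011628
W = -24 (W = -6*4 = -24)
M(t) = (207 + t)*(1/86 + t) (M(t) = (t + 207)*(t + 1/86) = (207 + t)*(1/86 + t))
M((-85 + 3)/(-91 + W))/(-48729) = (207/86 + ((-85 + 3)/(-91 - 24))² + 17803*((-85 + 3)/(-91 - 24))/86)/(-48729) = (207/86 + (-82/(-115))² + 17803*(-82/(-115))/86)*(-1/48729) = (207/86 + (-82*(-1/115))² + 17803*(-82*(-1/115))/86)*(-1/48729) = (207/86 + (82/115)² + (17803/86)*(82/115))*(-1/48729) = (207/86 + 6724/13225 + 729923/4945)*(-1/48729) = (171198129/1137350)*(-1/48729) = -57066043/18473976050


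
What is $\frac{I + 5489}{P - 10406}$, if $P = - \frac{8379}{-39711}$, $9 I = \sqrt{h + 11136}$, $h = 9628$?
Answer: $- \frac{10379699}{19677347} - \frac{3782 \sqrt{5191}}{177096123} \approx -0.52903$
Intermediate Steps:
$I = \frac{2 \sqrt{5191}}{9}$ ($I = \frac{\sqrt{9628 + 11136}}{9} = \frac{\sqrt{20764}}{9} = \frac{2 \sqrt{5191}}{9} \approx 16.011$)
$P = \frac{399}{1891}$ ($P = \left(-8379\right) \left(- \frac{1}{39711}\right) = \frac{399}{1891} \approx 0.211$)
$\frac{I + 5489}{P - 10406} = \frac{\frac{2 \sqrt{5191}}{9} + 5489}{\frac{399}{1891} - 10406} = \frac{5489 + \frac{2 \sqrt{5191}}{9}}{- \frac{19677347}{1891}} = \left(5489 + \frac{2 \sqrt{5191}}{9}\right) \left(- \frac{1891}{19677347}\right) = - \frac{10379699}{19677347} - \frac{3782 \sqrt{5191}}{177096123}$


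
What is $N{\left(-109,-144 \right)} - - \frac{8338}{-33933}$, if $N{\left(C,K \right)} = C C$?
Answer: $\frac{403149635}{33933} \approx 11881.0$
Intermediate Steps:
$N{\left(C,K \right)} = C^{2}$
$N{\left(-109,-144 \right)} - - \frac{8338}{-33933} = \left(-109\right)^{2} - - \frac{8338}{-33933} = 11881 - \left(-8338\right) \left(- \frac{1}{33933}\right) = 11881 - \frac{8338}{33933} = \frac{403149635}{33933}$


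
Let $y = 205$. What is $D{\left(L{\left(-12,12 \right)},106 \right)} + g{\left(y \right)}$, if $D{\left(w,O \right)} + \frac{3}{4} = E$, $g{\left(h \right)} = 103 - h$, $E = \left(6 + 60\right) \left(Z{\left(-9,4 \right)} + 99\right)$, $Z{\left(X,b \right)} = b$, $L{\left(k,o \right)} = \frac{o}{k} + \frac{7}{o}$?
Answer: $\frac{26781}{4} \approx 6695.3$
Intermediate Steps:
$L{\left(k,o \right)} = \frac{7}{o} + \frac{o}{k}$
$E = 6798$ ($E = \left(6 + 60\right) \left(4 + 99\right) = 66 \cdot 103 = 6798$)
$D{\left(w,O \right)} = \frac{27189}{4}$ ($D{\left(w,O \right)} = - \frac{3}{4} + 6798 = \frac{27189}{4}$)
$D{\left(L{\left(-12,12 \right)},106 \right)} + g{\left(y \right)} = \frac{27189}{4} + \left(103 - 205\right) = \frac{27189}{4} - 102 = \frac{26781}{4}$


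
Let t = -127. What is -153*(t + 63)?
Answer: 9792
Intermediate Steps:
-153*(t + 63) = -153*(-127 + 63) = -153*(-64) = 9792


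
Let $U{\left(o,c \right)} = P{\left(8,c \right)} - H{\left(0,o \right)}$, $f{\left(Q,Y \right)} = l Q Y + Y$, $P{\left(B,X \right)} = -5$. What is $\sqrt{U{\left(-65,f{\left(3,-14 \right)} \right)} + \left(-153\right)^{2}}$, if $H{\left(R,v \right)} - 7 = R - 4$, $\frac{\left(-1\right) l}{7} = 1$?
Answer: $\sqrt{23401} \approx 152.97$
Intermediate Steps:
$l = -7$ ($l = \left(-7\right) 1 = -7$)
$H{\left(R,v \right)} = 3 + R$ ($H{\left(R,v \right)} = 7 + \left(R - 4\right) = 7 + \left(-4 + R\right) = 3 + R$)
$f{\left(Q,Y \right)} = Y - 7 Q Y$ ($f{\left(Q,Y \right)} = - 7 Q Y + Y = Y - 7 Q Y$)
$U{\left(o,c \right)} = -8$ ($U{\left(o,c \right)} = -5 - \left(3 + 0\right) = -5 - 3 = -8$)
$\sqrt{U{\left(-65,f{\left(3,-14 \right)} \right)} + \left(-153\right)^{2}} = \sqrt{-8 + \left(-153\right)^{2}} = \sqrt{-8 + 23409} = \sqrt{23401}$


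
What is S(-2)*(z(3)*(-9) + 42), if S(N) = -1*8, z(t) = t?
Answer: -120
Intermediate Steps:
S(N) = -8
S(-2)*(z(3)*(-9) + 42) = -8*(3*(-9) + 42) = -8*(-27 + 42) = -8*15 = -120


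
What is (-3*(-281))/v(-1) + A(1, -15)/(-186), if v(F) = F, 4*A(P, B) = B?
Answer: -209059/248 ≈ -842.98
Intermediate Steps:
A(P, B) = B/4
(-3*(-281))/v(-1) + A(1, -15)/(-186) = -3*(-281)/(-1) + ((¼)*(-15))/(-186) = 843*(-1) - 15/4*(-1/186) = -843 + 5/248 = -209059/248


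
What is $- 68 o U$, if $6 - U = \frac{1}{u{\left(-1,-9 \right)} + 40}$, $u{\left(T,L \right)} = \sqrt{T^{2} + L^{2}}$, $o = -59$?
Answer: $\frac{18190408}{759} + \frac{2006 \sqrt{82}}{759} \approx 23990.0$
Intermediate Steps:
$u{\left(T,L \right)} = \sqrt{L^{2} + T^{2}}$
$U = 6 - \frac{1}{40 + \sqrt{82}}$ ($U = 6 - \frac{1}{\sqrt{\left(-9\right)^{2} + \left(-1\right)^{2}} + 40} = 6 - \frac{1}{\sqrt{81 + 1} + 40} = 6 - \frac{1}{\sqrt{82} + 40} = 6 - \frac{1}{40 + \sqrt{82}} \approx 5.9796$)
$- 68 o U = \left(-68\right) \left(-59\right) \left(\frac{4534}{759} + \frac{\sqrt{82}}{1518}\right) = 4012 \left(\frac{4534}{759} + \frac{\sqrt{82}}{1518}\right) = \frac{18190408}{759} + \frac{2006 \sqrt{82}}{759}$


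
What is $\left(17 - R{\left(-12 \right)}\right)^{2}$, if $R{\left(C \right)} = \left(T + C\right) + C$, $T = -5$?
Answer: $2116$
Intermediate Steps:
$R{\left(C \right)} = -5 + 2 C$ ($R{\left(C \right)} = \left(-5 + C\right) + C = -5 + 2 C$)
$\left(17 - R{\left(-12 \right)}\right)^{2} = \left(17 - \left(-5 + 2 \left(-12\right)\right)\right)^{2} = \left(17 - \left(-5 - 24\right)\right)^{2} = \left(17 - -29\right)^{2} = \left(17 + 29\right)^{2} = 46^{2} = 2116$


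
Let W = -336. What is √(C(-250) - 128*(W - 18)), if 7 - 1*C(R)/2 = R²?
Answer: 7*I*√1626 ≈ 282.27*I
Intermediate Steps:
C(R) = 14 - 2*R²
√(C(-250) - 128*(W - 18)) = √((14 - 2*(-250)²) - 128*(-336 - 18)) = √((14 - 2*62500) - 128*(-354)) = √((14 - 125000) + 45312) = √(-124986 + 45312) = √(-79674) = 7*I*√1626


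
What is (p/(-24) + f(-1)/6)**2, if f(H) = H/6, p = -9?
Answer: 625/5184 ≈ 0.12056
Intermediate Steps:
f(H) = H/6 (f(H) = H*(1/6) = H/6)
(p/(-24) + f(-1)/6)**2 = (-9/(-24) + ((1/6)*(-1))/6)**2 = (-9*(-1/24) - 1/6*1/6)**2 = (3/8 - 1/36)**2 = (25/72)**2 = 625/5184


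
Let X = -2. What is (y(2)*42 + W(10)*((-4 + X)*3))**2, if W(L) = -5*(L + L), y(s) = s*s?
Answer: 3873024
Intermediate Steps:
y(s) = s**2
W(L) = -10*L
(y(2)*42 + W(10)*((-4 + X)*3))**2 = (2**2*42 + (-10*10)*((-4 - 2)*3))**2 = (4*42 - (-600)*3)**2 = (168 - 100*(-18))**2 = (168 + 1800)**2 = 1968**2 = 3873024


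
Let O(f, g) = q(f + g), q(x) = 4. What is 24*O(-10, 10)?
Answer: 96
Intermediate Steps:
O(f, g) = 4
24*O(-10, 10) = 24*4 = 96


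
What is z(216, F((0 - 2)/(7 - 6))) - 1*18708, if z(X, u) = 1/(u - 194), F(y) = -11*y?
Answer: -3217777/172 ≈ -18708.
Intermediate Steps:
z(X, u) = 1/(-194 + u)
z(216, F((0 - 2)/(7 - 6))) - 1*18708 = 1/(-194 - 11*(0 - 2)/(7 - 6)) - 1*18708 = 1/(-194 - (-22)/1) - 18708 = 1/(-194 - (-22)) - 18708 = 1/(-194 - 11*(-2)) - 18708 = 1/(-194 + 22) - 18708 = 1/(-172) - 18708 = -1/172 - 18708 = -3217777/172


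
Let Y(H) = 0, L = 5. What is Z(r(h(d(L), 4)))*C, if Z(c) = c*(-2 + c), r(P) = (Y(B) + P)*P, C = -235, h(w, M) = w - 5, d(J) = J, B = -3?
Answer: 0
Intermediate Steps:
h(w, M) = -5 + w
r(P) = P² (r(P) = (0 + P)*P = P*P = P²)
Z(r(h(d(L), 4)))*C = ((-5 + 5)²*(-2 + (-5 + 5)²))*(-235) = (0²*(-2 + 0²))*(-235) = (0*(-2 + 0))*(-235) = (0*(-2))*(-235) = 0*(-235) = 0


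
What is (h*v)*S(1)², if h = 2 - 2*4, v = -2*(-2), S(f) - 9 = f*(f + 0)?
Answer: -2400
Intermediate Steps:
S(f) = 9 + f² (S(f) = 9 + f*(f + 0) = 9 + f*f = 9 + f²)
v = 4
h = -6 (h = 2 - 8 = -6)
(h*v)*S(1)² = (-6*4)*(9 + 1²)² = -24*(9 + 1)² = -24*10² = -24*100 = -2400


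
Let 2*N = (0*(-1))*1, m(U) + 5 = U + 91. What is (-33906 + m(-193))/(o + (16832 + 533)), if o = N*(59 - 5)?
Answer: -34013/17365 ≈ -1.9587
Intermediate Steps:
m(U) = 86 + U (m(U) = -5 + (U + 91) = -5 + (91 + U) = 86 + U)
N = 0 (N = ((0*(-1))*1)/2 = (0*1)/2 = (½)*0 = 0)
o = 0 (o = 0*(59 - 5) = 0*54 = 0)
(-33906 + m(-193))/(o + (16832 + 533)) = (-33906 + (86 - 193))/(0 + (16832 + 533)) = (-33906 - 107)/(0 + 17365) = -34013/17365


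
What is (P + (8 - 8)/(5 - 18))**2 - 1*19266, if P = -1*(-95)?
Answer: -10241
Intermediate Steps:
P = 95
(P + (8 - 8)/(5 - 18))**2 - 1*19266 = (95 + (8 - 8)/(5 - 18))**2 - 1*19266 = (95 + 0/(-13))**2 - 19266 = (95 + 0*(-1/13))**2 - 19266 = (95 + 0)**2 - 19266 = 95**2 - 19266 = 9025 - 19266 = -10241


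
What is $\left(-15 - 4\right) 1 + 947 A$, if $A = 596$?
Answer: $564393$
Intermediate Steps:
$\left(-15 - 4\right) 1 + 947 A = \left(-15 - 4\right) 1 + 947 \cdot 596 = \left(-19\right) 1 + 564412 = -19 + 564412 = 564393$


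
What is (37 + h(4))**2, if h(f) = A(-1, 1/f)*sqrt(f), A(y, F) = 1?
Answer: 1521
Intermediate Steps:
h(f) = sqrt(f) (h(f) = 1*sqrt(f) = sqrt(f))
(37 + h(4))**2 = (37 + sqrt(4))**2 = (37 + 2)**2 = 39**2 = 1521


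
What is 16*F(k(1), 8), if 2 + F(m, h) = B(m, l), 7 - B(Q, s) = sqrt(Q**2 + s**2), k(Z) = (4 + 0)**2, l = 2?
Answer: 80 - 32*sqrt(65) ≈ -177.99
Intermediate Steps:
k(Z) = 16 (k(Z) = 4**2 = 16)
B(Q, s) = 7 - sqrt(Q**2 + s**2)
F(m, h) = 5 - sqrt(4 + m**2) (F(m, h) = -2 + (7 - sqrt(m**2 + 2**2)) = -2 + (7 - sqrt(m**2 + 4)) = -2 + (7 - sqrt(4 + m**2)) = 5 - sqrt(4 + m**2))
16*F(k(1), 8) = 16*(5 - sqrt(4 + 16**2)) = 16*(5 - sqrt(4 + 256)) = 16*(5 - sqrt(260)) = 16*(5 - 2*sqrt(65)) = 80 - 32*sqrt(65)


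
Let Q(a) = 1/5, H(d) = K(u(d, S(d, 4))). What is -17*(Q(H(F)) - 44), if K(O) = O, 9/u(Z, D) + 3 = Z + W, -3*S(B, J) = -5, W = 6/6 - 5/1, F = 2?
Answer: 3723/5 ≈ 744.60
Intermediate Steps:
W = -4 (W = 6*(⅙) - 5*1 = 1 - 5 = -4)
S(B, J) = 5/3 (S(B, J) = -⅓*(-5) = 5/3)
u(Z, D) = 9/(-7 + Z) (u(Z, D) = 9/(-3 + (Z - 4)) = 9/(-3 + (-4 + Z)) = 9/(-7 + Z))
H(d) = 9/(-7 + d)
Q(a) = ⅕
-17*(Q(H(F)) - 44) = -17*(⅕ - 44) = -17*(-219/5) = 3723/5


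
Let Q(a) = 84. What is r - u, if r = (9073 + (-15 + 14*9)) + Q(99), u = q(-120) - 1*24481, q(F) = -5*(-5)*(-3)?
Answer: 33824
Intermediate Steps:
q(F) = -75 (q(F) = 25*(-3) = -75)
u = -24556 (u = -75 - 1*24481 = -75 - 24481 = -24556)
r = 9268 (r = (9073 + (-15 + 14*9)) + 84 = (9073 + (-15 + 126)) + 84 = (9073 + 111) + 84 = 9184 + 84 = 9268)
r - u = 9268 - 1*(-24556) = 9268 + 24556 = 33824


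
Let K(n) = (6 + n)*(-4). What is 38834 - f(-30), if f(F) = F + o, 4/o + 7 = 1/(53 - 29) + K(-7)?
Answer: 2759440/71 ≈ 38865.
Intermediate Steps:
K(n) = -24 - 4*n
o = -96/71 (o = 4/(-7 + (1/(53 - 29) + (-24 - 4*(-7)))) = 4/(-7 + (1/24 + (-24 + 28))) = 4/(-7 + (1/24 + 4)) = 4/(-7 + 97/24) = 4/(-71/24) = 4*(-24/71) = -96/71 ≈ -1.3521)
f(F) = -96/71 + F (f(F) = F - 96/71 = -96/71 + F)
38834 - f(-30) = 38834 - (-96/71 - 30) = 38834 - 1*(-2226/71) = 38834 + 2226/71 = 2759440/71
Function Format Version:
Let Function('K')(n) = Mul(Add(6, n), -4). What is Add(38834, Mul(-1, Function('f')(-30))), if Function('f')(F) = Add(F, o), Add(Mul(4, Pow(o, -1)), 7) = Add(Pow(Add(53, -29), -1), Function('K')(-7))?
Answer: Rational(2759440, 71) ≈ 38865.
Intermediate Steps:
Function('K')(n) = Add(-24, Mul(-4, n))
o = Rational(-96, 71) (o = Mul(4, Pow(Add(-7, Add(Pow(Add(53, -29), -1), Add(-24, Mul(-4, -7)))), -1)) = Mul(4, Pow(Add(-7, Add(Pow(24, -1), Add(-24, 28))), -1)) = Mul(4, Pow(Add(-7, Add(Rational(1, 24), 4)), -1)) = Mul(4, Pow(Add(-7, Rational(97, 24)), -1)) = Mul(4, Pow(Rational(-71, 24), -1)) = Mul(4, Rational(-24, 71)) = Rational(-96, 71) ≈ -1.3521)
Function('f')(F) = Add(Rational(-96, 71), F) (Function('f')(F) = Add(F, Rational(-96, 71)) = Add(Rational(-96, 71), F))
Add(38834, Mul(-1, Function('f')(-30))) = Add(38834, Mul(-1, Add(Rational(-96, 71), -30))) = Add(38834, Mul(-1, Rational(-2226, 71))) = Add(38834, Rational(2226, 71)) = Rational(2759440, 71)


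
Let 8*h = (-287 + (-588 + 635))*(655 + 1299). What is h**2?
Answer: 3436304400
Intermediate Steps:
h = -58620 (h = ((-287 + (-588 + 635))*(655 + 1299))/8 = ((-287 + 47)*1954)/8 = (-240*1954)/8 = (1/8)*(-468960) = -58620)
h**2 = (-58620)**2 = 3436304400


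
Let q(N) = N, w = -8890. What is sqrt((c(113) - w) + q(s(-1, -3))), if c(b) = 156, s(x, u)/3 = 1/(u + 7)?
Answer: sqrt(36187)/2 ≈ 95.114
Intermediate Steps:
s(x, u) = 3/(7 + u) (s(x, u) = 3/(u + 7) = 3/(7 + u))
sqrt((c(113) - w) + q(s(-1, -3))) = sqrt((156 - 1*(-8890)) + 3/(7 - 3)) = sqrt((156 + 8890) + 3/4) = sqrt(9046 + 3*(1/4)) = sqrt(9046 + 3/4) = sqrt(36187/4) = sqrt(36187)/2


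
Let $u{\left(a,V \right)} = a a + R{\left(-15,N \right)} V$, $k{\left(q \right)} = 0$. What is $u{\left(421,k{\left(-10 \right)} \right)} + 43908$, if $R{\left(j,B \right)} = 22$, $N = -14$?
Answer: $221149$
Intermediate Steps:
$u{\left(a,V \right)} = a^{2} + 22 V$ ($u{\left(a,V \right)} = a a + 22 V = a^{2} + 22 V$)
$u{\left(421,k{\left(-10 \right)} \right)} + 43908 = \left(421^{2} + 22 \cdot 0\right) + 43908 = \left(177241 + 0\right) + 43908 = 177241 + 43908 = 221149$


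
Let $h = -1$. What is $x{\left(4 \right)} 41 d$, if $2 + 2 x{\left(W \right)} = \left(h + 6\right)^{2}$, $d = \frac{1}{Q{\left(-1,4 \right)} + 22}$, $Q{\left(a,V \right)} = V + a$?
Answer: $\frac{943}{50} \approx 18.86$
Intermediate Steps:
$d = \frac{1}{25}$ ($d = \frac{1}{\left(4 - 1\right) + 22} = \frac{1}{3 + 22} = \frac{1}{25} \approx 0.04$)
$x{\left(W \right)} = \frac{23}{2}$ ($x{\left(W \right)} = -1 + \frac{\left(-1 + 6\right)^{2}}{2} = -1 + \frac{5^{2}}{2} = -1 + \frac{1}{2} \cdot 25 = -1 + \frac{25}{2} = \frac{23}{2}$)
$x{\left(4 \right)} 41 d = \frac{23}{2} \cdot 41 \cdot \frac{1}{25} = \frac{943}{2} \cdot \frac{1}{25} = \frac{943}{50}$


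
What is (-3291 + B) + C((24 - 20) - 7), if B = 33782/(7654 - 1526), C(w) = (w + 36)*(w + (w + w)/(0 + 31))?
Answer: -322078811/94984 ≈ -3390.9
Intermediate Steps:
C(w) = 33*w*(36 + w)/31 (C(w) = (36 + w)*(w + (2*w)/31) = (36 + w)*(w + (2*w)*(1/31)) = (36 + w)*(w + 2*w/31) = (36 + w)*(33*w/31) = 33*w*(36 + w)/31)
B = 16891/3064 (B = 33782/6128 = 33782*(1/6128) = 16891/3064 ≈ 5.5127)
(-3291 + B) + C((24 - 20) - 7) = (-3291 + 16891/3064) + 33*((24 - 20) - 7)*(36 + ((24 - 20) - 7))/31 = -10066733/3064 + 33*(4 - 7)*(36 + (4 - 7))/31 = -10066733/3064 + (33/31)*(-3)*(36 - 3) = -10066733/3064 + (33/31)*(-3)*33 = -10066733/3064 - 3267/31 = -322078811/94984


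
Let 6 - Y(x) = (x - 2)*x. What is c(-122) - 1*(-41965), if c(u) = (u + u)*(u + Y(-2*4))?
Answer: 89789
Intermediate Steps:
Y(x) = 6 - x*(-2 + x) (Y(x) = 6 - (x - 2)*x = 6 - (-2 + x)*x = 6 - x*(-2 + x))
c(u) = 2*u*(-74 + u) (c(u) = (u + u)*(u + (6 - (-2*4)² + 2*(-2*4))) = (2*u)*(u + (6 - 1*(-8)² + 2*(-8))) = (2*u)*(u + (6 - 1*64 - 16)) = (2*u)*(u + (6 - 64 - 16)) = (2*u)*(u - 74) = (2*u)*(-74 + u) = 2*u*(-74 + u))
c(-122) - 1*(-41965) = 2*(-122)*(-74 - 122) - 1*(-41965) = 2*(-122)*(-196) + 41965 = 47824 + 41965 = 89789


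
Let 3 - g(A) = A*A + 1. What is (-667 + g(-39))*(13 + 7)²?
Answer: -874400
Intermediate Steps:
g(A) = 2 - A² (g(A) = 3 - (A*A + 1) = 3 - (A² + 1) = 3 - (1 + A²) = 3 + (-1 - A²) = 2 - A²)
(-667 + g(-39))*(13 + 7)² = (-667 + (2 - 1*(-39)²))*(13 + 7)² = (-667 + (2 - 1*1521))*20² = (-667 + (2 - 1521))*400 = (-667 - 1519)*400 = -2186*400 = -874400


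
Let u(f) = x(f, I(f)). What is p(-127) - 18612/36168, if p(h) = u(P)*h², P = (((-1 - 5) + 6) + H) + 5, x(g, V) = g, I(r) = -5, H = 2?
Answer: 30935281/274 ≈ 1.1290e+5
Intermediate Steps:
P = 7 (P = (((-1 - 5) + 6) + 2) + 5 = ((-6 + 6) + 2) + 5 = (0 + 2) + 5 = 2 + 5 = 7)
u(f) = f
p(h) = 7*h²
p(-127) - 18612/36168 = 7*(-127)² - 18612/36168 = 7*16129 - 18612/36168 = 112903 - 1*141/274 = 112903 - 141/274 = 30935281/274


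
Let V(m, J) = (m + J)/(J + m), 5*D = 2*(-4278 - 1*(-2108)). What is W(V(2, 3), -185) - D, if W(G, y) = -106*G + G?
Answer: 763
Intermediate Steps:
D = -868 (D = (2*(-4278 - 1*(-2108)))/5 = (2*(-4278 + 2108))/5 = (2*(-2170))/5 = (1/5)*(-4340) = -868)
V(m, J) = 1 (V(m, J) = (J + m)/(J + m) = 1)
W(G, y) = -105*G
W(V(2, 3), -185) - D = -105*1 - 1*(-868) = -105 + 868 = 763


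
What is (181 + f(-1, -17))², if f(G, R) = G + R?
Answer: 26569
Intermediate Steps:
(181 + f(-1, -17))² = (181 + (-1 - 17))² = (181 - 18)² = 163² = 26569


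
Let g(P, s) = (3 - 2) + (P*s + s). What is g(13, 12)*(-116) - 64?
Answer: -19668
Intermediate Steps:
g(P, s) = 1 + s + P*s (g(P, s) = 1 + (s + P*s) = 1 + s + P*s)
g(13, 12)*(-116) - 64 = (1 + 12 + 13*12)*(-116) - 64 = (1 + 12 + 156)*(-116) - 64 = 169*(-116) - 64 = -19604 - 64 = -19668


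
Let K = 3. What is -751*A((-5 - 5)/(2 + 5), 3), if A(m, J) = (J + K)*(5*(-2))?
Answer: 45060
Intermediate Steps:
A(m, J) = -30 - 10*J (A(m, J) = (J + 3)*(5*(-2)) = (3 + J)*(-10) = -30 - 10*J)
-751*A((-5 - 5)/(2 + 5), 3) = -751*(-30 - 10*3) = -751*(-30 - 30) = -751*(-60) = 45060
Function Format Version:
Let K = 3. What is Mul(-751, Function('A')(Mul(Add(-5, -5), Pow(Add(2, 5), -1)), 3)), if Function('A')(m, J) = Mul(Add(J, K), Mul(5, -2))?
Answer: 45060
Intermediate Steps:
Function('A')(m, J) = Add(-30, Mul(-10, J)) (Function('A')(m, J) = Mul(Add(J, 3), Mul(5, -2)) = Mul(Add(3, J), -10) = Add(-30, Mul(-10, J)))
Mul(-751, Function('A')(Mul(Add(-5, -5), Pow(Add(2, 5), -1)), 3)) = Mul(-751, Add(-30, Mul(-10, 3))) = Mul(-751, Add(-30, -30)) = Mul(-751, -60) = 45060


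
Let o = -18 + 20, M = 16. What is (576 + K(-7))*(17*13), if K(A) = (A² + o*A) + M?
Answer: 138567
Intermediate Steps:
o = 2
K(A) = 16 + A² + 2*A (K(A) = (A² + 2*A) + 16 = 16 + A² + 2*A)
(576 + K(-7))*(17*13) = (576 + (16 + (-7)² + 2*(-7)))*(17*13) = (576 + (16 + 49 - 14))*221 = (576 + 51)*221 = 627*221 = 138567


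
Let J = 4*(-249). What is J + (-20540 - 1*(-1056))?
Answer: -20480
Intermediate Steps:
J = -996
J + (-20540 - 1*(-1056)) = -996 + (-20540 - 1*(-1056)) = -996 + (-20540 + 1056) = -996 - 19484 = -20480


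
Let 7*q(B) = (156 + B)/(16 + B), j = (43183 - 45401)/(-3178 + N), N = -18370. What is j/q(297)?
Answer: 2429819/4880622 ≈ 0.49785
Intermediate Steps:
j = 1109/10774 (j = (43183 - 45401)/(-3178 - 18370) = -2218/(-21548) = -2218*(-1/21548) = 1109/10774 ≈ 0.10293)
q(B) = (156 + B)/(7*(16 + B)) (q(B) = ((156 + B)/(16 + B))/7 = (156 + B)/(7*(16 + B)))
j/q(297) = 1109/(10774*(((156 + 297)/(7*(16 + 297))))) = 1109/(10774*(((⅐)*453/313))) = 1109/(10774*(((⅐)*(1/313)*453))) = 1109/(10774*(453/2191)) = (1109/10774)*(2191/453) = 2429819/4880622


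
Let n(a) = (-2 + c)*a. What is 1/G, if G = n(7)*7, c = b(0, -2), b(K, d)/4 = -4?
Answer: -1/882 ≈ -0.0011338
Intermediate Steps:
b(K, d) = -16 (b(K, d) = 4*(-4) = -16)
c = -16
n(a) = -18*a (n(a) = (-2 - 16)*a = -18*a)
G = -882 (G = -18*7*7 = -126*7 = -882)
1/G = 1/(-882) = -1/882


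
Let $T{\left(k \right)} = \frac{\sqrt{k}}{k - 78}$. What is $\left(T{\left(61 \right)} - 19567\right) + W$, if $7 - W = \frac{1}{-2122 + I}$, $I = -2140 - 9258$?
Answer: $- \frac{264451199}{13520} - \frac{\sqrt{61}}{17} \approx -19560.0$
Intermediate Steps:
$T{\left(k \right)} = \frac{\sqrt{k}}{-78 + k}$
$I = -11398$ ($I = -2140 - 9258 = -11398$)
$W = \frac{94641}{13520}$ ($W = 7 - \frac{1}{-2122 - 11398} = 7 - \frac{1}{-13520} = 7 - - \frac{1}{13520} = 7 + \frac{1}{13520} = \frac{94641}{13520} \approx 7.0001$)
$\left(T{\left(61 \right)} - 19567\right) + W = \left(\frac{\sqrt{61}}{-78 + 61} - 19567\right) + \frac{94641}{13520} = \left(\frac{\sqrt{61}}{-17} - 19567\right) + \frac{94641}{13520} = \left(\sqrt{61} \left(- \frac{1}{17}\right) - 19567\right) + \frac{94641}{13520} = \left(- \frac{\sqrt{61}}{17} - 19567\right) + \frac{94641}{13520} = \left(-19567 - \frac{\sqrt{61}}{17}\right) + \frac{94641}{13520} = - \frac{264451199}{13520} - \frac{\sqrt{61}}{17}$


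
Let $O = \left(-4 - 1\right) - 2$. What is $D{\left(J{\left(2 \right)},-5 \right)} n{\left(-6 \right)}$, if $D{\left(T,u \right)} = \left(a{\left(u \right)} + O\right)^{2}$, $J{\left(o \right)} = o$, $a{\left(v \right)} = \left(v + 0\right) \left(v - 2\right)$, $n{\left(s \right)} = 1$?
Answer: $784$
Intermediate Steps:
$a{\left(v \right)} = v \left(-2 + v\right)$
$O = -7$ ($O = -5 - 2 = -7$)
$D{\left(T,u \right)} = \left(-7 + u \left(-2 + u\right)\right)^{2}$ ($D{\left(T,u \right)} = \left(u \left(-2 + u\right) - 7\right)^{2} = \left(-7 + u \left(-2 + u\right)\right)^{2}$)
$D{\left(J{\left(2 \right)},-5 \right)} n{\left(-6 \right)} = \left(-7 - 5 \left(-2 - 5\right)\right)^{2} \cdot 1 = \left(-7 - -35\right)^{2} \cdot 1 = \left(-7 + 35\right)^{2} \cdot 1 = 28^{2} \cdot 1 = 784 \cdot 1 = 784$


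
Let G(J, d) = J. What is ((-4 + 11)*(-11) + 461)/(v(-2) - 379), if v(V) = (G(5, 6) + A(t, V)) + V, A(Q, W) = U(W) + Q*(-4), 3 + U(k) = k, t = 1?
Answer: -384/385 ≈ -0.99740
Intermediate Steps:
U(k) = -3 + k
A(Q, W) = -3 + W - 4*Q (A(Q, W) = (-3 + W) + Q*(-4) = (-3 + W) - 4*Q = -3 + W - 4*Q)
v(V) = -2 + 2*V (v(V) = (5 + (-3 + V - 4*1)) + V = (5 + (-3 + V - 4)) + V = (5 + (-7 + V)) + V = (-2 + V) + V = -2 + 2*V)
((-4 + 11)*(-11) + 461)/(v(-2) - 379) = ((-4 + 11)*(-11) + 461)/((-2 + 2*(-2)) - 379) = (7*(-11) + 461)/((-2 - 4) - 379) = (-77 + 461)/(-6 - 379) = 384/(-385) = 384*(-1/385) = -384/385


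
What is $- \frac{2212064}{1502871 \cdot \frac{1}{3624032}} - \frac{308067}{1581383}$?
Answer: $- \frac{12677300748789392741}{2376614650593} \approx -5.3342 \cdot 10^{6}$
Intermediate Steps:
$- \frac{2212064}{1502871 \cdot \frac{1}{3624032}} - \frac{308067}{1581383} = - \frac{2212064}{\frac{1502871}{3624032}} - \frac{308067}{1581383} = \left(-2212064\right) \frac{3624032}{1502871} - \frac{308067}{1581383} = - \frac{8016590722048}{1502871} - \frac{308067}{1581383} = - \frac{12677300748789392741}{2376614650593}$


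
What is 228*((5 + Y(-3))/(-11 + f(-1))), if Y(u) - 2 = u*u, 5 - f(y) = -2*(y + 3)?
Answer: -1824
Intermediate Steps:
f(y) = 11 + 2*y (f(y) = 5 - (-2)*(y + 3) = 5 - (-2)*(3 + y) = 5 - (-6 - 2*y) = 5 + (6 + 2*y) = 11 + 2*y)
Y(u) = 2 + u**2 (Y(u) = 2 + u*u = 2 + u**2)
228*((5 + Y(-3))/(-11 + f(-1))) = 228*((5 + (2 + (-3)**2))/(-11 + (11 + 2*(-1)))) = 228*((5 + (2 + 9))/(-11 + (11 - 2))) = 228*((5 + 11)/(-11 + 9)) = 228*(16/(-2)) = 228*(16*(-1/2)) = 228*(-8) = -1824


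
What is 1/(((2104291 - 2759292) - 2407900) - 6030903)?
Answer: -1/9093804 ≈ -1.0996e-7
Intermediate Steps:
1/(((2104291 - 2759292) - 2407900) - 6030903) = 1/((-655001 - 2407900) - 6030903) = 1/(-3062901 - 6030903) = 1/(-9093804) = -1/9093804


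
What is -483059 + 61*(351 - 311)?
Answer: -480619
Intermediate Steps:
-483059 + 61*(351 - 311) = -483059 + 61*40 = -483059 + 2440 = -480619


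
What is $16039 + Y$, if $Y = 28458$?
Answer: $44497$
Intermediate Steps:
$16039 + Y = 16039 + 28458 = 44497$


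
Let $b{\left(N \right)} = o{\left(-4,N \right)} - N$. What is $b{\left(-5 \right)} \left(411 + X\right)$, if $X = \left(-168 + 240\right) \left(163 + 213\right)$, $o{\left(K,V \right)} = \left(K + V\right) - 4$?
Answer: $-219864$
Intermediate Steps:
$o{\left(K,V \right)} = -4 + K + V$
$b{\left(N \right)} = -8$ ($b{\left(N \right)} = \left(-4 - 4 + N\right) - N = \left(-8 + N\right) - N = -8$)
$X = 27072$ ($X = 72 \cdot 376 = 27072$)
$b{\left(-5 \right)} \left(411 + X\right) = - 8 \left(411 + 27072\right) = \left(-8\right) 27483 = -219864$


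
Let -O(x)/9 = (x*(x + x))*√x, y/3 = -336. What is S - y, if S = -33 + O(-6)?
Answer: 975 - 648*I*√6 ≈ 975.0 - 1587.3*I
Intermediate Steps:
y = -1008 (y = 3*(-336) = -1008)
O(x) = -18*x^(5/2) (O(x) = -9*x*(x + x)*√x = -9*x*(2*x)*√x = -9*2*x²*√x = -18*x^(5/2))
S = -33 - 648*I*√6 ≈ -33.0 - 1587.3*I
S - y = (-33 - 648*I*√6) - 1*(-1008) = (-33 - 648*I*√6) + 1008 = 975 - 648*I*√6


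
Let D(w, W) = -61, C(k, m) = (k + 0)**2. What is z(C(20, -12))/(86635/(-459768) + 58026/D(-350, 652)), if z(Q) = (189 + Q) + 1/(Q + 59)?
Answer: -2527417032832/4082618753559 ≈ -0.61907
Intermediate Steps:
C(k, m) = k**2
z(Q) = 189 + Q + 1/(59 + Q) (z(Q) = (189 + Q) + 1/(59 + Q) = 189 + Q + 1/(59 + Q))
z(C(20, -12))/(86635/(-459768) + 58026/D(-350, 652)) = ((11152 + (20**2)**2 + 248*20**2)/(59 + 20**2))/(86635/(-459768) + 58026/(-61)) = ((11152 + 400**2 + 248*400)/(59 + 400))/(86635*(-1/459768) + 58026*(-1/61)) = ((11152 + 160000 + 99200)/459)/(-86635/459768 - 58026/61) = ((1/459)*270352)/(-26683782703/28045848) = (270352/459)*(-28045848/26683782703) = -2527417032832/4082618753559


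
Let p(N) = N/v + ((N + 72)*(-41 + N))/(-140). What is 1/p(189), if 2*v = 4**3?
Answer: -1120/302409 ≈ -0.0037036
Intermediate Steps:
v = 32 (v = (1/2)*4**3 = (1/2)*64 = 32)
p(N) = N/32 - (-41 + N)*(72 + N)/140 (p(N) = N/32 + ((N + 72)*(-41 + N))/(-140) = N*(1/32) + ((72 + N)*(-41 + N))*(-1/140) = N/32 + ((-41 + N)*(72 + N))*(-1/140) = N/32 - (-41 + N)*(72 + N)/140)
1/p(189) = 1/(738/35 - 213/1120*189 - 1/140*189**2) = 1/(738/35 - 5751/160 - 1/140*35721) = 1/(738/35 - 5751/160 - 5103/20) = 1/(-302409/1120) = -1120/302409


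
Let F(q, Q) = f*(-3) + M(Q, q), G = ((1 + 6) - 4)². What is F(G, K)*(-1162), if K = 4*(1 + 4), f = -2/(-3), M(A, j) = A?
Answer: -20916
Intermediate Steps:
G = 9 (G = (7 - 4)² = 3² = 9)
f = ⅔ (f = -2*(-⅓) = ⅔ ≈ 0.66667)
K = 20 (K = 4*5 = 20)
F(q, Q) = -2 + Q (F(q, Q) = (⅔)*(-3) + Q = -2 + Q)
F(G, K)*(-1162) = (-2 + 20)*(-1162) = 18*(-1162) = -20916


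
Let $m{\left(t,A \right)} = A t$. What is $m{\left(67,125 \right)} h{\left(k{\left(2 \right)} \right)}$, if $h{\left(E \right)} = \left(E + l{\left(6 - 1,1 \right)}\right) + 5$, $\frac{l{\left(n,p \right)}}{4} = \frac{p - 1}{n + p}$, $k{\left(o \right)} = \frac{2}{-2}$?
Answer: $33500$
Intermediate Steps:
$k{\left(o \right)} = -1$ ($k{\left(o \right)} = 2 \left(- \frac{1}{2}\right) = -1$)
$l{\left(n,p \right)} = \frac{4 \left(-1 + p\right)}{n + p}$ ($l{\left(n,p \right)} = 4 \frac{p - 1}{n + p} = 4 \frac{-1 + p}{n + p} = \frac{4 \left(-1 + p\right)}{n + p}$)
$h{\left(E \right)} = 5 + E$ ($h{\left(E \right)} = \left(E + \frac{4 \left(-1 + 1\right)}{\left(6 - 1\right) + 1}\right) + 5 = \left(E + 4 \frac{1}{\left(6 - 1\right) + 1} \cdot 0\right) + 5 = \left(E + 4 \frac{1}{5 + 1} \cdot 0\right) + 5 = \left(E + 4 \cdot \frac{1}{6} \cdot 0\right) + 5 = \left(E + 0\right) + 5 = E + 5 = 5 + E$)
$m{\left(67,125 \right)} h{\left(k{\left(2 \right)} \right)} = 125 \cdot 67 \left(5 - 1\right) = 8375 \cdot 4 = 33500$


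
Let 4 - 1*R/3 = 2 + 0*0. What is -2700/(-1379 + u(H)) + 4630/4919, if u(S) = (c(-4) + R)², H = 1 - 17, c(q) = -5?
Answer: 9830720/3389191 ≈ 2.9006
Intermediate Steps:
R = 6 (R = 12 - 3*(2 + 0*0) = 12 - 3*(2 + 0) = 12 - 3*2 = 12 - 6 = 6)
H = -16
u(S) = 1 (u(S) = (-5 + 6)² = 1² = 1)
-2700/(-1379 + u(H)) + 4630/4919 = -2700/(-1379 + 1) + 4630/4919 = -2700/(-1378) + 4630*(1/4919) = -2700*(-1/1378) + 4630/4919 = 1350/689 + 4630/4919 = 9830720/3389191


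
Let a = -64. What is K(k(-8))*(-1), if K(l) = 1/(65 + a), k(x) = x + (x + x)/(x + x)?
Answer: -1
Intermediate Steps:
k(x) = 1 + x (k(x) = x + (2*x)/((2*x)) = x + (2*x)*(1/(2*x)) = x + 1 = 1 + x)
K(l) = 1 (K(l) = 1/(65 - 64) = 1/1 = 1)
K(k(-8))*(-1) = 1*(-1) = -1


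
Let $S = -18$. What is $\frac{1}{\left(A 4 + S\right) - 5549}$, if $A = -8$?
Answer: $- \frac{1}{5599} \approx -0.0001786$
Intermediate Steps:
$\frac{1}{\left(A 4 + S\right) - 5549} = \frac{1}{\left(\left(-8\right) 4 - 18\right) - 5549} = \frac{1}{\left(-32 - 18\right) - 5549} = \frac{1}{-50 - 5549} = \frac{1}{-5599} = - \frac{1}{5599}$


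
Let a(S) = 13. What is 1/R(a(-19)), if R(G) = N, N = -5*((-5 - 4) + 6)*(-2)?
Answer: -1/30 ≈ -0.033333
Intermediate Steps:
N = -30 (N = -5*(-9 + 6)*(-2) = -5*(-3)*(-2) = 15*(-2) = -30)
R(G) = -30
1/R(a(-19)) = 1/(-30) = -1/30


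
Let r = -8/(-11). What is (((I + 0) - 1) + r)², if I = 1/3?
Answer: 4/1089 ≈ 0.0036731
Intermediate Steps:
r = 8/11 (r = -8*(-1/11) = 8/11 ≈ 0.72727)
I = ⅓ ≈ 0.33333
(((I + 0) - 1) + r)² = (((⅓ + 0) - 1) + 8/11)² = ((⅓ - 1) + 8/11)² = (-⅔ + 8/11)² = (2/33)² = 4/1089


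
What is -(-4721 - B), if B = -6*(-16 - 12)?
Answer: 4889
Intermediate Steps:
B = 168 (B = -6*(-28) = 168)
-(-4721 - B) = -(-4721 - 1*168) = -(-4721 - 168) = -1*(-4889) = 4889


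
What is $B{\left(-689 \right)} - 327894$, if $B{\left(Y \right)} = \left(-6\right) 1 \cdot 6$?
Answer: $-327930$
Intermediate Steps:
$B{\left(Y \right)} = -36$ ($B{\left(Y \right)} = \left(-6\right) 6 = -36$)
$B{\left(-689 \right)} - 327894 = -36 - 327894 = -327930$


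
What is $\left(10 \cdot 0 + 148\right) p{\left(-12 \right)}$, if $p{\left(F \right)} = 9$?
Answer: $1332$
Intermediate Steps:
$\left(10 \cdot 0 + 148\right) p{\left(-12 \right)} = \left(10 \cdot 0 + 148\right) 9 = \left(0 + 148\right) 9 = 148 \cdot 9 = 1332$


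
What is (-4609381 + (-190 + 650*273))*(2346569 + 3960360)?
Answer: -27953072466409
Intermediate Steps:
(-4609381 + (-190 + 650*273))*(2346569 + 3960360) = (-4609381 + (-190 + 177450))*6306929 = (-4609381 + 177260)*6306929 = -4432121*6306929 = -27953072466409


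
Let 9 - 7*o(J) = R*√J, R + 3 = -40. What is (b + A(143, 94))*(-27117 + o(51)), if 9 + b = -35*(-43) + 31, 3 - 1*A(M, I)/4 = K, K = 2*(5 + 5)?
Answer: -276932790/7 + 62737*√51/7 ≈ -3.9498e+7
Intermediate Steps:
R = -43 (R = -3 - 40 = -43)
K = 20 (K = 2*10 = 20)
A(M, I) = -68 (A(M, I) = 12 - 4*20 = 12 - 80 = -68)
b = 1527 (b = -9 + (-35*(-43) + 31) = -9 + (1505 + 31) = -9 + 1536 = 1527)
o(J) = 9/7 + 43*√J/7 (o(J) = 9/7 - (-43)*√J/7 = 9/7 + 43*√J/7)
(b + A(143, 94))*(-27117 + o(51)) = (1527 - 68)*(-27117 + (9/7 + 43*√51/7)) = 1459*(-189810/7 + 43*√51/7) = -276932790/7 + 62737*√51/7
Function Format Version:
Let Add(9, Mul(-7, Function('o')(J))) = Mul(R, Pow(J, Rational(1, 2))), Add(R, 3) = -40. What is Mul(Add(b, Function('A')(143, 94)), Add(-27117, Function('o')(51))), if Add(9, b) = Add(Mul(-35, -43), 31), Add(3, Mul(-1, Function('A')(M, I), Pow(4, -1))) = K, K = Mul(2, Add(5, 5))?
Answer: Add(Rational(-276932790, 7), Mul(Rational(62737, 7), Pow(51, Rational(1, 2)))) ≈ -3.9498e+7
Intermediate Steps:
R = -43 (R = Add(-3, -40) = -43)
K = 20 (K = Mul(2, 10) = 20)
Function('A')(M, I) = -68 (Function('A')(M, I) = Add(12, Mul(-4, 20)) = Add(12, -80) = -68)
b = 1527 (b = Add(-9, Add(Mul(-35, -43), 31)) = Add(-9, Add(1505, 31)) = Add(-9, 1536) = 1527)
Function('o')(J) = Add(Rational(9, 7), Mul(Rational(43, 7), Pow(J, Rational(1, 2)))) (Function('o')(J) = Add(Rational(9, 7), Mul(Rational(-1, 7), Mul(-43, Pow(J, Rational(1, 2))))) = Add(Rational(9, 7), Mul(Rational(43, 7), Pow(J, Rational(1, 2)))))
Mul(Add(b, Function('A')(143, 94)), Add(-27117, Function('o')(51))) = Mul(Add(1527, -68), Add(-27117, Add(Rational(9, 7), Mul(Rational(43, 7), Pow(51, Rational(1, 2)))))) = Mul(1459, Add(Rational(-189810, 7), Mul(Rational(43, 7), Pow(51, Rational(1, 2))))) = Add(Rational(-276932790, 7), Mul(Rational(62737, 7), Pow(51, Rational(1, 2))))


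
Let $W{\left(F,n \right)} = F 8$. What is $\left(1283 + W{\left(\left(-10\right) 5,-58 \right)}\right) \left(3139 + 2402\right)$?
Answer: $4892703$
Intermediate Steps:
$W{\left(F,n \right)} = 8 F$
$\left(1283 + W{\left(\left(-10\right) 5,-58 \right)}\right) \left(3139 + 2402\right) = \left(1283 + 8 \left(\left(-10\right) 5\right)\right) \left(3139 + 2402\right) = \left(1283 + 8 \left(-50\right)\right) 5541 = \left(1283 - 400\right) 5541 = 883 \cdot 5541 = 4892703$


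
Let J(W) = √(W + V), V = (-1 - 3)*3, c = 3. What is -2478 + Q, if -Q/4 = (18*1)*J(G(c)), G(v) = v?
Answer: -2478 - 216*I ≈ -2478.0 - 216.0*I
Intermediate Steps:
V = -12 (V = -4*3 = -12)
J(W) = √(-12 + W) (J(W) = √(W - 12) = √(-12 + W))
Q = -216*I (Q = -4*18*1*√(-12 + 3) = -72*√(-9) = -72*3*I = -216*I ≈ -216.0*I)
-2478 + Q = -2478 - 216*I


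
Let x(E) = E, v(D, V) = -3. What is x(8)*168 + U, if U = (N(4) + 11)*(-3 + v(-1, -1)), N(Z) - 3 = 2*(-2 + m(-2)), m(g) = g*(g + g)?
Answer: 1188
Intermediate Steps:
m(g) = 2*g² (m(g) = g*(2*g) = 2*g²)
N(Z) = 15 (N(Z) = 3 + 2*(-2 + 2*(-2)²) = 3 + 2*(-2 + 2*4) = 3 + 2*(-2 + 8) = 3 + 2*6 = 3 + 12 = 15)
U = -156 (U = (15 + 11)*(-3 - 3) = 26*(-6) = -156)
x(8)*168 + U = 8*168 - 156 = 1344 - 156 = 1188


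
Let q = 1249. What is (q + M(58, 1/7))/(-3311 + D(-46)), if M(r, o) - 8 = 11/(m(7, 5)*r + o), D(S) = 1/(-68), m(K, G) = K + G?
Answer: -37866344/99741007 ≈ -0.37965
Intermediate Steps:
m(K, G) = G + K
D(S) = -1/68
M(r, o) = 8 + 11/(o + 12*r) (M(r, o) = 8 + 11/((5 + 7)*r + o) = 8 + 11/(12*r + o) = 8 + 11/(o + 12*r))
(q + M(58, 1/7))/(-3311 + D(-46)) = (1249 + (11 + 8/7 + 96*58)/(1/7 + 12*58))/(-3311 - 1/68) = (1249 + (11 + 8*(1/7) + 5568)/(1/7 + 696))/(-225149/68) = (1249 + (11 + 8/7 + 5568)/(4873/7))*(-68/225149) = (1249 + (7/4873)*(39061/7))*(-68/225149) = (1249 + 3551/443)*(-68/225149) = (556858/443)*(-68/225149) = -37866344/99741007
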